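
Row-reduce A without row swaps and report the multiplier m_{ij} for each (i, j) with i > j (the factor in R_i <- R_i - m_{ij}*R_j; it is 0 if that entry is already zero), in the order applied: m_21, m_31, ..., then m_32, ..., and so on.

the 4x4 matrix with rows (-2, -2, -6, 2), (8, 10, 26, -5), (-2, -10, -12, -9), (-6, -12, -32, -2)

multipliers: -4, 1, 3, -4, -3, -4

Forward elimination:
R2 <- R2 - (-4)*R1:  [ 0  2  2  3 ]
R3 <- R3 - (1)*R1:  [   0   -8   -6  -11 ]
R4 <- R4 - (3)*R1:  [   0   -6  -14   -8 ]
R3 <- R3 - (-4)*R2:  [ 0  0  2  1 ]
R4 <- R4 - (-3)*R2:  [  0   0  -8   1 ]
R4 <- R4 - (-4)*R3:  [ 0  0  0  5 ]
Multipliers (in order of application): m_{21} = -4, m_{31} = 1, m_{41} = 3, m_{32} = -4, m_{42} = -3, m_{43} = -4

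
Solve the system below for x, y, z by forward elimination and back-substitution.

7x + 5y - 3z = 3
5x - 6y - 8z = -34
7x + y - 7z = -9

(-4, 5, -2)

Forward elimination on [A|b]:
R2 <- R2 - (5/7)*R1:  [      0   -67/7   -41/7  -253/7 ]
R3 <- R3 - (1)*R1:  [   0   -4   -4  -12 ]
R3 <- R3 - (28/67)*R2:  [       0        0  -104/67   208/67 ]
Row echelon form:
[ 7      5       -3  |       3 ]
[ 0  -67/7    -41/7  |  -253/7 ]
[ 0      0  -104/67  |  208/67 ]
Back-substitution:
z = (208/67) / (-104/67) = -2
y = (-253/7 - (-41/7)*(-2)) / (-67/7) = 5
x = (3 - (5)*(5) - (-3)*(-2)) / 7 = -4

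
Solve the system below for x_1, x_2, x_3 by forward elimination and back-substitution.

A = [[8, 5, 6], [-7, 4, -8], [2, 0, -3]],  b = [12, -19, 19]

Forward elimination on [A|b]:
R2 <- R2 - (-7/8)*R1:  [     0   67/8  -11/4  -17/2 ]
R3 <- R3 - (1/4)*R1:  [    0  -5/4  -9/2    16 ]
R3 <- R3 - (-10/67)*R2:  [       0        0  -329/67   987/67 ]
Row echelon form:
[ 8     5        6  |      12 ]
[ 0  67/8    -11/4  |   -17/2 ]
[ 0     0  -329/67  |  987/67 ]
Back-substitution:
x_3 = (987/67) / (-329/67) = -3
x_2 = (-17/2 - (-11/4)*(-3)) / (67/8) = -2
x_1 = (12 - (5)*(-2) - (6)*(-3)) / 8 = 5

(5, -2, -3)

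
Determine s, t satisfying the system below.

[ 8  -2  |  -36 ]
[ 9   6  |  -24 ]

(-4, 2)

Forward elimination on [A|b]:
R2 <- R2 - (9/8)*R1:  [    0  33/4  33/2 ]
Row echelon form:
[ 8    -2  |   -36 ]
[ 0  33/4  |  33/2 ]
Back-substitution:
t = (33/2) / (33/4) = 2
s = (-36 - (-2)*(2)) / 8 = -4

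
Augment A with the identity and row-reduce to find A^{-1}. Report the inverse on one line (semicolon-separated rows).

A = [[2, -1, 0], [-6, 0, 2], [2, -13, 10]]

Gauss-Jordan on [A | I]:
R1 <- (1/2)*R1:  [    1  -1/2     0  |   1/2     0     0 ]
R2 <- R2 - (-6)*R1:  [  0  -3   2  |   3   1   0 ]
R3 <- R3 - (2)*R1:  [   0  -12   10  |   -1    0    1 ]
R2 <- (1/-3)*R2:  [    0     1  -2/3  |    -1  -1/3     0 ]
R1 <- R1 - (-1/2)*R2:  [    1     0  -1/3  |     0  -1/6     0 ]
R3 <- R3 - (-12)*R2:  [   0    0    2  |  -13   -4    1 ]
R3 <- (1/2)*R3:  [     0      0      1  |  -13/2     -2    1/2 ]
R1 <- R1 - (-1/3)*R3:  [     1      0      0  |  -13/6   -5/6    1/6 ]
R2 <- R2 - (-2/3)*R3:  [     0      1      0  |  -16/3   -5/3    1/3 ]
Right block of [I | A^{-1}] is the inverse:
[ -13/6  -5/6  1/6 ]
[ -16/3  -5/3  1/3 ]
[ -13/2    -2  1/2 ]

inverse = [-13/6 -5/6 1/6; -16/3 -5/3 1/3; -13/2 -2 1/2]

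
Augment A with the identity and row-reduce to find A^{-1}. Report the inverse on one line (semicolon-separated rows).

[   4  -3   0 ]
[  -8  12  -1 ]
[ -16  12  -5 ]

Gauss-Jordan on [A | I]:
R1 <- (1/4)*R1:  [    1  -3/4     0  |   1/4     0     0 ]
R2 <- R2 - (-8)*R1:  [  0   6  -1  |   2   1   0 ]
R3 <- R3 - (-16)*R1:  [  0   0  -5  |   4   0   1 ]
R2 <- (1/6)*R2:  [    0     1  -1/6  |   1/3   1/6     0 ]
R1 <- R1 - (-3/4)*R2:  [    1     0  -1/8  |   1/2   1/8     0 ]
R3 <- (1/-5)*R3:  [    0     0     1  |  -4/5     0  -1/5 ]
R1 <- R1 - (-1/8)*R3:  [     1      0      0  |    2/5    1/8  -1/40 ]
R2 <- R2 - (-1/6)*R3:  [     0      1      0  |    1/5    1/6  -1/30 ]
Right block of [I | A^{-1}] is the inverse:
[  2/5  1/8  -1/40 ]
[  1/5  1/6  -1/30 ]
[ -4/5    0   -1/5 ]

inverse = [2/5 1/8 -1/40; 1/5 1/6 -1/30; -4/5 0 -1/5]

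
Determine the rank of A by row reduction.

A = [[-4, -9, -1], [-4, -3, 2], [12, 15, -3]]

Row reduction:
R2 <- R2 - (1)*R1:  [ 0  6  3 ]
R3 <- R3 - (-3)*R1:  [   0  -12   -6 ]
R3 <- R3 - (-2)*R2:  [ 0  0  0 ]
Row echelon form:
[ -4  -9  -1 ]
[  0   6   3 ]
[  0   0   0 ]
Nonzero rows / pivot columns: 2

rank(A) = 2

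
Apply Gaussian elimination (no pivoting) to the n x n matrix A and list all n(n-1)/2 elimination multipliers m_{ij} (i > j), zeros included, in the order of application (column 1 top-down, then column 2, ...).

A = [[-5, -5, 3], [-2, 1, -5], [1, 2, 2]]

Forward elimination:
R2 <- R2 - (2/5)*R1:  [     0      3  -31/5 ]
R3 <- R3 - (-1/5)*R1:  [    0     1  13/5 ]
R3 <- R3 - (1/3)*R2:  [    0     0  14/3 ]
Multipliers (in order of application): m_{21} = 2/5, m_{31} = -1/5, m_{32} = 1/3

multipliers: 2/5, -1/5, 1/3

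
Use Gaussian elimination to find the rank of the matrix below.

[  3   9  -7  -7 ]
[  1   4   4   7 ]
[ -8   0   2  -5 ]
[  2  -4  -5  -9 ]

rank(A) = 4

Row reduction:
R2 <- R2 - (1/3)*R1:  [    0     1  19/3  28/3 ]
R3 <- R3 - (-8/3)*R1:  [     0     24  -50/3  -71/3 ]
R4 <- R4 - (2/3)*R1:  [     0    -10   -1/3  -13/3 ]
R3 <- R3 - (24)*R2:  [      0       0  -506/3  -743/3 ]
R4 <- R4 - (-10)*R2:  [  0   0  63  89 ]
R4 <- R4 - (-189/506)*R3:  [         0          0          0  -1775/506 ]
Row echelon form:
[ 3  9      -7         -7 ]
[ 0  1    19/3       28/3 ]
[ 0  0  -506/3     -743/3 ]
[ 0  0       0  -1775/506 ]
Nonzero rows / pivot columns: 4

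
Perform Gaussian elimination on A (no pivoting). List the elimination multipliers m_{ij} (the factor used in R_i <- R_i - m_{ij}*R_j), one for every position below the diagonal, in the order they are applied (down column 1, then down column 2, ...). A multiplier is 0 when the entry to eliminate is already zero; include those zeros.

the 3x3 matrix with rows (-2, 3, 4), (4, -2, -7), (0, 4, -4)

Forward elimination:
R2 <- R2 - (-2)*R1:  [ 0  4  1 ]
R3: entry in column 1 is already 0 -> m_{31} = 0 (no row operation needed)
R3 <- R3 - (1)*R2:  [  0   0  -5 ]
Multipliers (in order of application): m_{21} = -2, m_{31} = 0, m_{32} = 1

multipliers: -2, 0, 1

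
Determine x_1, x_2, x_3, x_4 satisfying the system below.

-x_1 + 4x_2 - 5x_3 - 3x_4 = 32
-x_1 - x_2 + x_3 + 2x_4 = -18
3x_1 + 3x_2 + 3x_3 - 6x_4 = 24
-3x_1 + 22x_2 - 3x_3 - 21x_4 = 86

(4, -1, -5, -5)

Forward elimination on [A|b]:
R2 <- R2 - (1)*R1:  [   0   -5    6    5  -50 ]
R3 <- R3 - (-3)*R1:  [   0   15  -12  -15  120 ]
R4 <- R4 - (3)*R1:  [   0   10   12  -12  -10 ]
R3 <- R3 - (-3)*R2:  [   0    0    6    0  -30 ]
R4 <- R4 - (-2)*R2:  [    0     0    24    -2  -110 ]
R4 <- R4 - (4)*R3:  [  0   0   0  -2  10 ]
Row echelon form:
[ -1   4  -5  -3  |   32 ]
[  0  -5   6   5  |  -50 ]
[  0   0   6   0  |  -30 ]
[  0   0   0  -2  |   10 ]
Back-substitution:
x_4 = (10) / -2 = -5
x_3 = (-30) / 6 = -5
x_2 = (-50 - (6)*(-5) - (5)*(-5)) / -5 = -1
x_1 = (32 - (4)*(-1) - (-5)*(-5) - (-3)*(-5)) / -1 = 4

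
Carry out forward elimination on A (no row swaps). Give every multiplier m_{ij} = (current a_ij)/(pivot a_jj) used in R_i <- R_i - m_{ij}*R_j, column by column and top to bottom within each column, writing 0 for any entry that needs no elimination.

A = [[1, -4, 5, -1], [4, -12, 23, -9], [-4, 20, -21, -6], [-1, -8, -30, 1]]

multipliers: 4, -4, -1, 1, -3, 4

Forward elimination:
R2 <- R2 - (4)*R1:  [  0   4   3  -5 ]
R3 <- R3 - (-4)*R1:  [   0    4   -1  -10 ]
R4 <- R4 - (-1)*R1:  [   0  -12  -25    0 ]
R3 <- R3 - (1)*R2:  [  0   0  -4  -5 ]
R4 <- R4 - (-3)*R2:  [   0    0  -16  -15 ]
R4 <- R4 - (4)*R3:  [ 0  0  0  5 ]
Multipliers (in order of application): m_{21} = 4, m_{31} = -4, m_{41} = -1, m_{32} = 1, m_{42} = -3, m_{43} = 4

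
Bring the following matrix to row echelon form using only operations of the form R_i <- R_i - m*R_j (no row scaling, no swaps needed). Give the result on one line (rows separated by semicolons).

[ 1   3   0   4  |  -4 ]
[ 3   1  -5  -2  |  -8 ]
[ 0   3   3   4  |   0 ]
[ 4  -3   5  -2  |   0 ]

REF = [1 3 0 4 -4; 0 -8 -5 -14 4; 0 0 9/8 -5/4 3/2; 0 0 0 218/9 -32/3]

Forward elimination:
R2 <- R2 - (3)*R1:  [   0   -8   -5  -14    4 ]
R4 <- R4 - (4)*R1:  [   0  -15    5  -18   16 ]
R3 <- R3 - (-3/8)*R2:  [    0     0   9/8  -5/4   3/2 ]
R4 <- R4 - (15/8)*R2:  [     0      0  115/8   33/4   17/2 ]
R4 <- R4 - (115/9)*R3:  [     0      0      0  218/9  -32/3 ]
Row echelon form:
[ 1   3    0      4  |     -4 ]
[ 0  -8   -5    -14  |      4 ]
[ 0   0  9/8   -5/4  |    3/2 ]
[ 0   0    0  218/9  |  -32/3 ]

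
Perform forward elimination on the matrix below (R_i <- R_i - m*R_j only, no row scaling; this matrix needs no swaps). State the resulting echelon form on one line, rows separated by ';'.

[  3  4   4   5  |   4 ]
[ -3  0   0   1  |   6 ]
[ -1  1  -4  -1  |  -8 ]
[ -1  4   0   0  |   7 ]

REF = [3 4 4 5 4; 0 4 4 6 10; 0 0 -5 -17/6 -25/2; 0 0 0 -61/15 5]

Forward elimination:
R2 <- R2 - (-1)*R1:  [  0   4   4   6  10 ]
R3 <- R3 - (-1/3)*R1:  [     0    7/3   -8/3    2/3  -20/3 ]
R4 <- R4 - (-1/3)*R1:  [    0  16/3   4/3   5/3  25/3 ]
R3 <- R3 - (7/12)*R2:  [     0      0     -5  -17/6  -25/2 ]
R4 <- R4 - (4/3)*R2:  [     0      0     -4  -19/3     -5 ]
R4 <- R4 - (4/5)*R3:  [      0       0       0  -61/15       5 ]
Row echelon form:
[ 3  4   4       5  |      4 ]
[ 0  4   4       6  |     10 ]
[ 0  0  -5   -17/6  |  -25/2 ]
[ 0  0   0  -61/15  |      5 ]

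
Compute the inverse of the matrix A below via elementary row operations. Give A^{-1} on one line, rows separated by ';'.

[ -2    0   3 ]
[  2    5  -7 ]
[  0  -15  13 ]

inverse = [4 9/2 3/2; 13/5 13/5 4/5; 3 3 1]

Gauss-Jordan on [A | I]:
R1 <- (1/-2)*R1:  [    1     0  -3/2  |  -1/2     0     0 ]
R2 <- R2 - (2)*R1:  [  0   5  -4  |   1   1   0 ]
R2 <- (1/5)*R2:  [    0     1  -4/5  |   1/5   1/5     0 ]
R3 <- R3 - (-15)*R2:  [ 0  0  1  |  3  3  1 ]
R1 <- R1 - (-3/2)*R3:  [   1    0    0  |    4  9/2  3/2 ]
R2 <- R2 - (-4/5)*R3:  [    0     1     0  |  13/5  13/5   4/5 ]
Right block of [I | A^{-1}] is the inverse:
[    4   9/2  3/2 ]
[ 13/5  13/5  4/5 ]
[    3     3    1 ]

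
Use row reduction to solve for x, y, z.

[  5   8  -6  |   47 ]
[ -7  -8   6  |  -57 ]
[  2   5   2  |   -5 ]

(5, -1, -5)

Forward elimination on [A|b]:
R2 <- R2 - (-7/5)*R1:  [     0   16/5  -12/5   44/5 ]
R3 <- R3 - (2/5)*R1:  [      0     9/5    22/5  -119/5 ]
R3 <- R3 - (9/16)*R2:  [      0       0    23/4  -115/4 ]
Row echelon form:
[ 5     8     -6  |      47 ]
[ 0  16/5  -12/5  |    44/5 ]
[ 0     0   23/4  |  -115/4 ]
Back-substitution:
z = (-115/4) / (23/4) = -5
y = (44/5 - (-12/5)*(-5)) / (16/5) = -1
x = (47 - (8)*(-1) - (-6)*(-5)) / 5 = 5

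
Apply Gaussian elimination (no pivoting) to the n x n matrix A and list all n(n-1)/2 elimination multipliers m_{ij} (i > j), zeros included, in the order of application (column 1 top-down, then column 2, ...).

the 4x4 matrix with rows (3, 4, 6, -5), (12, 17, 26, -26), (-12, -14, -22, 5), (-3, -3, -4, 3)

Forward elimination:
R2 <- R2 - (4)*R1:  [  0   1   2  -6 ]
R3 <- R3 - (-4)*R1:  [   0    2    2  -15 ]
R4 <- R4 - (-1)*R1:  [  0   1   2  -2 ]
R3 <- R3 - (2)*R2:  [  0   0  -2  -3 ]
R4 <- R4 - (1)*R2:  [ 0  0  0  4 ]
R4: entry in column 3 is already 0 -> m_{43} = 0 (no row operation needed)
Multipliers (in order of application): m_{21} = 4, m_{31} = -4, m_{41} = -1, m_{32} = 2, m_{42} = 1, m_{43} = 0

multipliers: 4, -4, -1, 2, 1, 0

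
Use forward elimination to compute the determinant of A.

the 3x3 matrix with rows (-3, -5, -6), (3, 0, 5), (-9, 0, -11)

Forward elimination:
R2 <- R2 - (-1)*R1:  [  0  -5  -1 ]
R3 <- R3 - (3)*R1:  [  0  15   7 ]
R3 <- R3 - (-3)*R2:  [ 0  0  4 ]
Upper-triangular form:
[ -3  -5  -6 ]
[  0  -5  -1 ]
[  0   0   4 ]
det(A) = (-1)^0 * (-3) * (-5) * (4) = 60  (0 row swaps -> sign +1)

det(A) = 60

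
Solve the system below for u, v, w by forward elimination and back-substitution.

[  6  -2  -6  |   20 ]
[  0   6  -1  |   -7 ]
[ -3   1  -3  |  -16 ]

Forward elimination on [A|b]:
R3 <- R3 - (-1/2)*R1:  [  0   0  -6  -6 ]
Row echelon form:
[ 6  -2  -6  |  20 ]
[ 0   6  -1  |  -7 ]
[ 0   0  -6  |  -6 ]
Back-substitution:
w = (-6) / -6 = 1
v = (-7 - (-1)*(1)) / 6 = -1
u = (20 - (-2)*(-1) - (-6)*(1)) / 6 = 4

(4, -1, 1)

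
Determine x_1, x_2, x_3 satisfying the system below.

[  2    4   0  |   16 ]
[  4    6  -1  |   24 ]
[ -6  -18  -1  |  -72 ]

Forward elimination on [A|b]:
R2 <- R2 - (2)*R1:  [  0  -2  -1  -8 ]
R3 <- R3 - (-3)*R1:  [   0   -6   -1  -24 ]
R3 <- R3 - (3)*R2:  [ 0  0  2  0 ]
Row echelon form:
[ 2   4   0  |  16 ]
[ 0  -2  -1  |  -8 ]
[ 0   0   2  |   0 ]
Back-substitution:
x_3 = (0) / 2 = 0
x_2 = (-8 - (-1)*(0)) / -2 = 4
x_1 = (16 - (4)*(4)) / 2 = 0

(0, 4, 0)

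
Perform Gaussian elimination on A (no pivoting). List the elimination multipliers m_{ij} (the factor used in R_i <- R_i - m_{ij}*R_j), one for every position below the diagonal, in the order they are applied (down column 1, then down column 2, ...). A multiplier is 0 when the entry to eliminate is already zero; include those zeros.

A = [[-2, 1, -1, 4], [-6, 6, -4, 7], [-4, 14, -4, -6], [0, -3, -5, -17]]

Forward elimination:
R2 <- R2 - (3)*R1:  [  0   3  -1  -5 ]
R3 <- R3 - (2)*R1:  [   0   12   -2  -14 ]
R4: entry in column 1 is already 0 -> m_{41} = 0 (no row operation needed)
R3 <- R3 - (4)*R2:  [ 0  0  2  6 ]
R4 <- R4 - (-1)*R2:  [   0    0   -6  -22 ]
R4 <- R4 - (-3)*R3:  [  0   0   0  -4 ]
Multipliers (in order of application): m_{21} = 3, m_{31} = 2, m_{41} = 0, m_{32} = 4, m_{42} = -1, m_{43} = -3

multipliers: 3, 2, 0, 4, -1, -3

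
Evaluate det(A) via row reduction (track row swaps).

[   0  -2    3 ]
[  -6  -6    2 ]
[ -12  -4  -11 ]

Forward elimination:
R1 <-> R2   (pivot in column 1 was zero)
[  -6  -6    2 ]
[   0  -2    3 ]
[ -12  -4  -11 ]
R3 <- R3 - (2)*R1:  [   0    8  -15 ]
R3 <- R3 - (-4)*R2:  [  0   0  -3 ]
Upper-triangular form:
[ -6  -6   2 ]
[  0  -2   3 ]
[  0   0  -3 ]
det(A) = (-1)^1 * (-6) * (-2) * (-3) = 36  (1 row swap -> sign -1)

det(A) = 36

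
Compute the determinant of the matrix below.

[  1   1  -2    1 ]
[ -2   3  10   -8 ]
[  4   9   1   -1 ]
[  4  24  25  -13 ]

Forward elimination:
R2 <- R2 - (-2)*R1:  [  0   5   6  -6 ]
R3 <- R3 - (4)*R1:  [  0   5   9  -5 ]
R4 <- R4 - (4)*R1:  [   0   20   33  -17 ]
R3 <- R3 - (1)*R2:  [ 0  0  3  1 ]
R4 <- R4 - (4)*R2:  [ 0  0  9  7 ]
R4 <- R4 - (3)*R3:  [ 0  0  0  4 ]
Upper-triangular form:
[ 1  1  -2   1 ]
[ 0  5   6  -6 ]
[ 0  0   3   1 ]
[ 0  0   0   4 ]
det(A) = (-1)^0 * (1) * (5) * (3) * (4) = 60  (0 row swaps -> sign +1)

det(A) = 60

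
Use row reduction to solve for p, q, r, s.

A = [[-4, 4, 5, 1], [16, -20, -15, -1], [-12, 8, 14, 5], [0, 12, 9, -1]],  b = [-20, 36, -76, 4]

Forward elimination on [A|b]:
R2 <- R2 - (-4)*R1:  [   0   -4    5    3  -44 ]
R3 <- R3 - (3)*R1:  [   0   -4   -1    2  -16 ]
R3 <- R3 - (1)*R2:  [  0   0  -6  -1  28 ]
R4 <- R4 - (-3)*R2:  [    0     0    24     8  -128 ]
R4 <- R4 - (-4)*R3:  [   0    0    0    4  -16 ]
Row echelon form:
[ -4   4   5   1  |  -20 ]
[  0  -4   5   3  |  -44 ]
[  0   0  -6  -1  |   28 ]
[  0   0   0   4  |  -16 ]
Back-substitution:
s = (-16) / 4 = -4
r = (28 - (-1)*(-4)) / -6 = -4
q = (-44 - (5)*(-4) - (3)*(-4)) / -4 = 3
p = (-20 - (4)*(3) - (5)*(-4) - (1)*(-4)) / -4 = 2

(2, 3, -4, -4)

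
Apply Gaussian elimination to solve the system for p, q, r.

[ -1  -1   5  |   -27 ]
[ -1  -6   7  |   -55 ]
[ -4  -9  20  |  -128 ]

Forward elimination on [A|b]:
R2 <- R2 - (1)*R1:  [   0   -5    2  -28 ]
R3 <- R3 - (4)*R1:  [   0   -5    0  -20 ]
R3 <- R3 - (1)*R2:  [  0   0  -2   8 ]
Row echelon form:
[ -1  -1   5  |  -27 ]
[  0  -5   2  |  -28 ]
[  0   0  -2  |    8 ]
Back-substitution:
r = (8) / -2 = -4
q = (-28 - (2)*(-4)) / -5 = 4
p = (-27 - (-1)*(4) - (5)*(-4)) / -1 = 3

(3, 4, -4)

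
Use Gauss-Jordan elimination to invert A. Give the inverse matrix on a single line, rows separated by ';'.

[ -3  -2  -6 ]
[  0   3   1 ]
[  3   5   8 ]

Gauss-Jordan on [A | I]:
R1 <- (1/-3)*R1:  [    1   2/3     2  |  -1/3     0     0 ]
R3 <- R3 - (3)*R1:  [ 0  3  2  |  1  0  1 ]
R2 <- (1/3)*R2:  [   0    1  1/3  |    0  1/3    0 ]
R1 <- R1 - (2/3)*R2:  [    1     0  16/9  |  -1/3  -2/9     0 ]
R3 <- R3 - (3)*R2:  [  0   0   1  |   1  -1   1 ]
R1 <- R1 - (16/9)*R3:  [     1      0      0  |  -19/9   14/9  -16/9 ]
R2 <- R2 - (1/3)*R3:  [    0     1     0  |  -1/3   2/3  -1/3 ]
Right block of [I | A^{-1}] is the inverse:
[ -19/9  14/9  -16/9 ]
[  -1/3   2/3   -1/3 ]
[     1    -1      1 ]

inverse = [-19/9 14/9 -16/9; -1/3 2/3 -1/3; 1 -1 1]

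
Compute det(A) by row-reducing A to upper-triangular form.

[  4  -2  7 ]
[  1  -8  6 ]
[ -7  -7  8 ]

Forward elimination:
R2 <- R2 - (1/4)*R1:  [     0  -15/2   17/4 ]
R3 <- R3 - (-7/4)*R1:  [     0  -21/2   81/4 ]
R3 <- R3 - (7/5)*R2:  [      0       0  143/10 ]
Upper-triangular form:
[ 4     -2       7 ]
[ 0  -15/2    17/4 ]
[ 0      0  143/10 ]
det(A) = (-1)^0 * (4) * (-15/2) * (143/10) = -429  (0 row swaps -> sign +1)

det(A) = -429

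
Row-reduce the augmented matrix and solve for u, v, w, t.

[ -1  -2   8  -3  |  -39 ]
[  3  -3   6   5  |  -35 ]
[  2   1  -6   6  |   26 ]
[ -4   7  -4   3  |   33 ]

(2, 4, -4, -1)

Forward elimination on [A|b]:
R2 <- R2 - (-3)*R1:  [    0    -9    30    -4  -152 ]
R3 <- R3 - (-2)*R1:  [   0   -3   10    0  -52 ]
R4 <- R4 - (4)*R1:  [   0   15  -36   15  189 ]
R3 <- R3 - (1/3)*R2:  [    0     0     0   4/3  -4/3 ]
R4 <- R4 - (-5/3)*R2:  [      0       0      14    25/3  -193/3 ]
R3 <-> R4   (pivot in column 3 was zero)
[ -1  -2   8    -3     -39 ]
[  0  -9  30    -4    -152 ]
[  0   0  14  25/3  -193/3 ]
[  0   0   0   4/3    -4/3 ]
Row echelon form:
[ -1  -2   8    -3  |     -39 ]
[  0  -9  30    -4  |    -152 ]
[  0   0  14  25/3  |  -193/3 ]
[  0   0   0   4/3  |    -4/3 ]
Back-substitution:
t = (-4/3) / (4/3) = -1
w = (-193/3 - (25/3)*(-1)) / 14 = -4
v = (-152 - (30)*(-4) - (-4)*(-1)) / -9 = 4
u = (-39 - (-2)*(4) - (8)*(-4) - (-3)*(-1)) / -1 = 2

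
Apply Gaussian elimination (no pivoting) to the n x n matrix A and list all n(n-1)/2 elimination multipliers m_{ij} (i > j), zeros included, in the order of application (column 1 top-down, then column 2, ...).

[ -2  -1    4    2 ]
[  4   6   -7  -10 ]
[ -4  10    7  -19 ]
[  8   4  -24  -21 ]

Forward elimination:
R2 <- R2 - (-2)*R1:  [  0   4   1  -6 ]
R3 <- R3 - (2)*R1:  [   0   12   -1  -23 ]
R4 <- R4 - (-4)*R1:  [   0    0   -8  -13 ]
R3 <- R3 - (3)*R2:  [  0   0  -4  -5 ]
R4: entry in column 2 is already 0 -> m_{42} = 0 (no row operation needed)
R4 <- R4 - (2)*R3:  [  0   0   0  -3 ]
Multipliers (in order of application): m_{21} = -2, m_{31} = 2, m_{41} = -4, m_{32} = 3, m_{42} = 0, m_{43} = 2

multipliers: -2, 2, -4, 3, 0, 2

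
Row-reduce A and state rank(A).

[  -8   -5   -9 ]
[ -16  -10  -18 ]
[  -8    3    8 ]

Row reduction:
R2 <- R2 - (2)*R1:  [ 0  0  0 ]
R3 <- R3 - (1)*R1:  [  0   8  17 ]
R2 <-> R3   (pivot in column 2 was zero)
[ -8  -5  -9 ]
[  0   8  17 ]
[  0   0   0 ]
Row echelon form:
[ -8  -5  -9 ]
[  0   8  17 ]
[  0   0   0 ]
Nonzero rows / pivot columns: 2

rank(A) = 2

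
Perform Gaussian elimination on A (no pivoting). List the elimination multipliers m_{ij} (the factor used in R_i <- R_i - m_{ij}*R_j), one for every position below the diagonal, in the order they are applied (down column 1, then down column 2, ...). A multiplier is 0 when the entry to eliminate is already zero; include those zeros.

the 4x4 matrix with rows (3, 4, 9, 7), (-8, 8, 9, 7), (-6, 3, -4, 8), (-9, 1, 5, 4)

multipliers: -8/3, -2, -3, 33/56, 39/56, -101/61

Forward elimination:
R2 <- R2 - (-8/3)*R1:  [    0  56/3    33  77/3 ]
R3 <- R3 - (-2)*R1:  [  0  11  14  22 ]
R4 <- R4 - (-3)*R1:  [  0  13  32  25 ]
R3 <- R3 - (33/56)*R2:  [       0        0  -305/56     55/8 ]
R4 <- R4 - (39/56)*R2:  [      0       0  505/56    57/8 ]
R4 <- R4 - (-101/61)*R3:  [       0        0        0  1129/61 ]
Multipliers (in order of application): m_{21} = -8/3, m_{31} = -2, m_{41} = -3, m_{32} = 33/56, m_{42} = 39/56, m_{43} = -101/61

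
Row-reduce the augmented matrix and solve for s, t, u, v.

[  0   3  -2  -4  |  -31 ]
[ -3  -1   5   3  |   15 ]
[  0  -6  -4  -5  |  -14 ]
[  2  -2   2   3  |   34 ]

Forward elimination on [A|b]:
R1 <-> R2   (pivot in column 1 was zero)
[ -3  -1   5   3   15 ]
[  0   3  -2  -4  -31 ]
[  0  -6  -4  -5  -14 ]
[  2  -2   2   3   34 ]
R4 <- R4 - (-2/3)*R1:  [    0  -8/3  16/3     5    44 ]
R3 <- R3 - (-2)*R2:  [   0    0   -8  -13  -76 ]
R4 <- R4 - (-8/9)*R2:  [     0      0   32/9   13/9  148/9 ]
R4 <- R4 - (-4/9)*R3:  [     0      0      0  -13/3  -52/3 ]
Row echelon form:
[ -3  -1   5      3  |     15 ]
[  0   3  -2     -4  |    -31 ]
[  0   0  -8    -13  |    -76 ]
[  0   0   0  -13/3  |  -52/3 ]
Back-substitution:
v = (-52/3) / (-13/3) = 4
u = (-76 - (-13)*(4)) / -8 = 3
t = (-31 - (-2)*(3) - (-4)*(4)) / 3 = -3
s = (15 - (-1)*(-3) - (5)*(3) - (3)*(4)) / -3 = 5

(5, -3, 3, 4)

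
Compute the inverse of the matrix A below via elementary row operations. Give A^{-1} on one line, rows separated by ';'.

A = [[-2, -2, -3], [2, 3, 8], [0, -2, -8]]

Gauss-Jordan on [A | I]:
R1 <- (1/-2)*R1:  [    1     1   3/2  |  -1/2     0     0 ]
R2 <- R2 - (2)*R1:  [ 0  1  5  |  1  1  0 ]
R1 <- R1 - (1)*R2:  [    1     0  -7/2  |  -3/2    -1     0 ]
R3 <- R3 - (-2)*R2:  [ 0  0  2  |  2  2  1 ]
R3 <- (1/2)*R3:  [   0    0    1  |    1    1  1/2 ]
R1 <- R1 - (-7/2)*R3:  [   1    0    0  |    2  5/2  7/4 ]
R2 <- R2 - (5)*R3:  [    0     1     0  |    -4    -4  -5/2 ]
Right block of [I | A^{-1}] is the inverse:
[  2  5/2   7/4 ]
[ -4   -4  -5/2 ]
[  1    1   1/2 ]

inverse = [2 5/2 7/4; -4 -4 -5/2; 1 1 1/2]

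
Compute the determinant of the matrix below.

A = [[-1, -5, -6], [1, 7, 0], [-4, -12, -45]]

Forward elimination:
R2 <- R2 - (-1)*R1:  [  0   2  -6 ]
R3 <- R3 - (4)*R1:  [   0    8  -21 ]
R3 <- R3 - (4)*R2:  [ 0  0  3 ]
Upper-triangular form:
[ -1  -5  -6 ]
[  0   2  -6 ]
[  0   0   3 ]
det(A) = (-1)^0 * (-1) * (2) * (3) = -6  (0 row swaps -> sign +1)

det(A) = -6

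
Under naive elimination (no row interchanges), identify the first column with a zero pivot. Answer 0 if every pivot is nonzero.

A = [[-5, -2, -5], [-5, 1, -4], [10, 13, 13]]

Naive forward elimination:
R2 <- R2 - (1)*R1:  [ 0  3  1 ]
R3 <- R3 - (-2)*R1:  [ 0  9  3 ]
R3 <- R3 - (3)*R2:  [ 0  0  0 ]
Matrix at this point:
[ -5  -2  -5 ]
[  0   3   1 ]
[  0   0   0 ]
Pivot entry (3,3) in the last row is zero and there are no rows below to swap with -> zero pivot in column 3 (A is singular).

first zero-pivot column = 3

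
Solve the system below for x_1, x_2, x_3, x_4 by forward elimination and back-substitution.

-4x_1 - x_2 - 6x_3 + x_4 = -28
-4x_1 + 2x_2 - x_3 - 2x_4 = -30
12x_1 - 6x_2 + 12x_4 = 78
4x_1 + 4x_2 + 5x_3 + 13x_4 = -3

Forward elimination on [A|b]:
R2 <- R2 - (1)*R1:  [  0   3   5  -3  -2 ]
R3 <- R3 - (-3)*R1:  [   0   -9  -18   15   -6 ]
R4 <- R4 - (-1)*R1:  [   0    3   -1   14  -31 ]
R3 <- R3 - (-3)*R2:  [   0    0   -3    6  -12 ]
R4 <- R4 - (1)*R2:  [   0    0   -6   17  -29 ]
R4 <- R4 - (2)*R3:  [  0   0   0   5  -5 ]
Row echelon form:
[ -4  -1  -6   1  |  -28 ]
[  0   3   5  -3  |   -2 ]
[  0   0  -3   6  |  -12 ]
[  0   0   0   5  |   -5 ]
Back-substitution:
x_4 = (-5) / 5 = -1
x_3 = (-12 - (6)*(-1)) / -3 = 2
x_2 = (-2 - (5)*(2) - (-3)*(-1)) / 3 = -5
x_1 = (-28 - (-1)*(-5) - (-6)*(2) - (1)*(-1)) / -4 = 5

(5, -5, 2, -1)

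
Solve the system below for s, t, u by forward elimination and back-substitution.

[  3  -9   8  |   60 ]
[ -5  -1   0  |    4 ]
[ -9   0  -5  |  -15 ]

Forward elimination on [A|b]:
R2 <- R2 - (-5/3)*R1:  [    0   -16  40/3   104 ]
R3 <- R3 - (-3)*R1:  [   0  -27   19  165 ]
R3 <- R3 - (27/16)*R2:  [     0      0   -7/2  -21/2 ]
Row echelon form:
[ 3   -9     8  |     60 ]
[ 0  -16  40/3  |    104 ]
[ 0    0  -7/2  |  -21/2 ]
Back-substitution:
u = (-21/2) / (-7/2) = 3
t = (104 - (40/3)*(3)) / -16 = -4
s = (60 - (-9)*(-4) - (8)*(3)) / 3 = 0

(0, -4, 3)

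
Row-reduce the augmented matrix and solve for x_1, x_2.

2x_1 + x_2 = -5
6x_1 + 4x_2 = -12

Forward elimination on [A|b]:
R2 <- R2 - (3)*R1:  [ 0  1  3 ]
Row echelon form:
[ 2  1  |  -5 ]
[ 0  1  |   3 ]
Back-substitution:
x_2 = (3) / 1 = 3
x_1 = (-5 - (1)*(3)) / 2 = -4

(-4, 3)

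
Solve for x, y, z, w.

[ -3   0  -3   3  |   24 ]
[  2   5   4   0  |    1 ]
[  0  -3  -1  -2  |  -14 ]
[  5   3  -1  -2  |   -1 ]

Forward elimination on [A|b]:
R2 <- R2 - (-2/3)*R1:  [  0   5   2   2  17 ]
R4 <- R4 - (-5/3)*R1:  [  0   3  -6   3  39 ]
R3 <- R3 - (-3/5)*R2:  [     0      0    1/5   -4/5  -19/5 ]
R4 <- R4 - (3/5)*R2:  [     0      0  -36/5    9/5  144/5 ]
R4 <- R4 - (-36)*R3:  [    0     0     0   -27  -108 ]
Row echelon form:
[ -3  0   -3     3  |     24 ]
[  0  5    2     2  |     17 ]
[  0  0  1/5  -4/5  |  -19/5 ]
[  0  0    0   -27  |   -108 ]
Back-substitution:
w = (-108) / -27 = 4
z = (-19/5 - (-4/5)*(4)) / (1/5) = -3
y = (17 - (2)*(-3) - (2)*(4)) / 5 = 3
x = (24 - (-3)*(-3) - (3)*(4)) / -3 = -1

(-1, 3, -3, 4)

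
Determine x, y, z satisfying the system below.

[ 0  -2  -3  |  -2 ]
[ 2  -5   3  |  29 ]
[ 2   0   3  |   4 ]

Forward elimination on [A|b]:
R1 <-> R2   (pivot in column 1 was zero)
[ 2  -5   3  29 ]
[ 0  -2  -3  -2 ]
[ 2   0   3   4 ]
R3 <- R3 - (1)*R1:  [   0    5    0  -25 ]
R3 <- R3 - (-5/2)*R2:  [     0      0  -15/2    -30 ]
Row echelon form:
[ 2  -5      3  |   29 ]
[ 0  -2     -3  |   -2 ]
[ 0   0  -15/2  |  -30 ]
Back-substitution:
z = (-30) / (-15/2) = 4
y = (-2 - (-3)*(4)) / -2 = -5
x = (29 - (-5)*(-5) - (3)*(4)) / 2 = -4

(-4, -5, 4)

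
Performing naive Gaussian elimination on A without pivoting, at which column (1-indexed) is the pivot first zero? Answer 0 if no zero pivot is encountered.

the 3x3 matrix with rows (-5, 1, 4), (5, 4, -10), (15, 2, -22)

Naive forward elimination:
R2 <- R2 - (-1)*R1:  [  0   5  -6 ]
R3 <- R3 - (-3)*R1:  [   0    5  -10 ]
R3 <- R3 - (1)*R2:  [  0   0  -4 ]
All pivots nonzero; naive elimination completes without hitting a zero pivot.

first zero-pivot column = 0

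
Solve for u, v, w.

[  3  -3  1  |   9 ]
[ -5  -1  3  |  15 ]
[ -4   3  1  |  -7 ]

Forward elimination on [A|b]:
R2 <- R2 - (-5/3)*R1:  [    0    -6  14/3    30 ]
R3 <- R3 - (-4/3)*R1:  [   0   -1  7/3    5 ]
R3 <- R3 - (1/6)*R2:  [    0     0  14/9     0 ]
Row echelon form:
[ 3  -3     1  |   9 ]
[ 0  -6  14/3  |  30 ]
[ 0   0  14/9  |   0 ]
Back-substitution:
w = (0) / (14/9) = 0
v = (30 - (14/3)*(0)) / -6 = -5
u = (9 - (-3)*(-5) - (1)*(0)) / 3 = -2

(-2, -5, 0)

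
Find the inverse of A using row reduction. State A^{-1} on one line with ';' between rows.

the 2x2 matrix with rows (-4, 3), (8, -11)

inverse = [-11/20 -3/20; -2/5 -1/5]

Gauss-Jordan on [A | I]:
R1 <- (1/-4)*R1:  [    1  -3/4  |  -1/4     0 ]
R2 <- R2 - (8)*R1:  [  0  -5  |   2   1 ]
R2 <- (1/-5)*R2:  [    0     1  |  -2/5  -1/5 ]
R1 <- R1 - (-3/4)*R2:  [      1       0  |  -11/20   -3/20 ]
Right block of [I | A^{-1}] is the inverse:
[ -11/20  -3/20 ]
[   -2/5   -1/5 ]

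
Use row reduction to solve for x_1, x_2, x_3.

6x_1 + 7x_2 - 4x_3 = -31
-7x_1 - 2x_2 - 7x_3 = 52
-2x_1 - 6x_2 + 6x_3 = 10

Forward elimination on [A|b]:
R2 <- R2 - (-7/6)*R1:  [     0   37/6  -35/3   95/6 ]
R3 <- R3 - (-1/3)*R1:  [     0  -11/3   14/3   -1/3 ]
R3 <- R3 - (-22/37)*R2:  [      0       0  -84/37  336/37 ]
Row echelon form:
[ 6     7      -4  |     -31 ]
[ 0  37/6   -35/3  |    95/6 ]
[ 0     0  -84/37  |  336/37 ]
Back-substitution:
x_3 = (336/37) / (-84/37) = -4
x_2 = (95/6 - (-35/3)*(-4)) / (37/6) = -5
x_1 = (-31 - (7)*(-5) - (-4)*(-4)) / 6 = -2

(-2, -5, -4)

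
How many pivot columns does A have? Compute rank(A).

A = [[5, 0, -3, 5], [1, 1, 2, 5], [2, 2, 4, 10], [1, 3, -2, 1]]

rank(A) = 3

Row reduction:
R2 <- R2 - (1/5)*R1:  [    0     1  13/5     4 ]
R3 <- R3 - (2/5)*R1:  [    0     2  26/5     8 ]
R4 <- R4 - (1/5)*R1:  [    0     3  -7/5     0 ]
R3 <- R3 - (2)*R2:  [ 0  0  0  0 ]
R4 <- R4 - (3)*R2:  [     0      0  -46/5    -12 ]
R3 <-> R4   (pivot in column 3 was zero)
[ 5  0     -3    5 ]
[ 0  1   13/5    4 ]
[ 0  0  -46/5  -12 ]
[ 0  0      0    0 ]
Row echelon form:
[ 5  0     -3    5 ]
[ 0  1   13/5    4 ]
[ 0  0  -46/5  -12 ]
[ 0  0      0    0 ]
Nonzero rows / pivot columns: 3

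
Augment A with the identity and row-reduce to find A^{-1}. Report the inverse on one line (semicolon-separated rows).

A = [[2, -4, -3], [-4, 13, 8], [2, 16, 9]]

Gauss-Jordan on [A | I]:
R1 <- (1/2)*R1:  [    1    -2  -3/2  |   1/2     0     0 ]
R2 <- R2 - (-4)*R1:  [ 0  5  2  |  2  1  0 ]
R3 <- R3 - (2)*R1:  [  0  20  12  |  -1   0   1 ]
R2 <- (1/5)*R2:  [   0    1  2/5  |  2/5  1/5    0 ]
R1 <- R1 - (-2)*R2:  [     1      0  -7/10  |  13/10    2/5      0 ]
R3 <- R3 - (20)*R2:  [  0   0   4  |  -9  -4   1 ]
R3 <- (1/4)*R3:  [    0     0     1  |  -9/4    -1   1/4 ]
R1 <- R1 - (-7/10)*R3:  [      1       0       0  |  -11/40   -3/10    7/40 ]
R2 <- R2 - (2/5)*R3:  [     0      1      0  |  13/10    3/5  -1/10 ]
Right block of [I | A^{-1}] is the inverse:
[ -11/40  -3/10   7/40 ]
[  13/10    3/5  -1/10 ]
[   -9/4     -1    1/4 ]

inverse = [-11/40 -3/10 7/40; 13/10 3/5 -1/10; -9/4 -1 1/4]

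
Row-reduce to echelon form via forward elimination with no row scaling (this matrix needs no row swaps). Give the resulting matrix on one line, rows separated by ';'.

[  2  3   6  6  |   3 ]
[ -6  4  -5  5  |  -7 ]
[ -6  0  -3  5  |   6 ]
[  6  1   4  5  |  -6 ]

REF = [2 3 6 6 3; 0 13 13 23 2; 0 0 6 92/13 177/13; 0 0 0 107/13 -2/13]

Forward elimination:
R2 <- R2 - (-3)*R1:  [  0  13  13  23   2 ]
R3 <- R3 - (-3)*R1:  [  0   9  15  23  15 ]
R4 <- R4 - (3)*R1:  [   0   -8  -14  -13  -15 ]
R3 <- R3 - (9/13)*R2:  [      0       0       6   92/13  177/13 ]
R4 <- R4 - (-8/13)*R2:  [       0        0       -6    15/13  -179/13 ]
R4 <- R4 - (-1)*R3:  [      0       0       0  107/13   -2/13 ]
Row echelon form:
[ 2   3   6       6  |       3 ]
[ 0  13  13      23  |       2 ]
[ 0   0   6   92/13  |  177/13 ]
[ 0   0   0  107/13  |   -2/13 ]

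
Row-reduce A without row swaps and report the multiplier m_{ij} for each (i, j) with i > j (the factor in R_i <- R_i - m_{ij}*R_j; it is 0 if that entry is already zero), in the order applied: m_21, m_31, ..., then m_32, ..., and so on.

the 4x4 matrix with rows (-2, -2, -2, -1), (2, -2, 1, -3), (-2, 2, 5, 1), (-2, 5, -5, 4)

Forward elimination:
R2 <- R2 - (-1)*R1:  [  0  -4  -1  -4 ]
R3 <- R3 - (1)*R1:  [ 0  4  7  2 ]
R4 <- R4 - (1)*R1:  [  0   7  -3   5 ]
R3 <- R3 - (-1)*R2:  [  0   0   6  -2 ]
R4 <- R4 - (-7/4)*R2:  [     0      0  -19/4     -2 ]
R4 <- R4 - (-19/24)*R3:  [      0       0       0  -43/12 ]
Multipliers (in order of application): m_{21} = -1, m_{31} = 1, m_{41} = 1, m_{32} = -1, m_{42} = -7/4, m_{43} = -19/24

multipliers: -1, 1, 1, -1, -7/4, -19/24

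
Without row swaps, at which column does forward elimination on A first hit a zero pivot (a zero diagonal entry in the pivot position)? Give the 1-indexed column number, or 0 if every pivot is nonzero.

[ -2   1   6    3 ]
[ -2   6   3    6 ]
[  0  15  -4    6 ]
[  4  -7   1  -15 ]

first zero-pivot column = 4

Naive forward elimination:
R2 <- R2 - (1)*R1:  [  0   5  -3   3 ]
R4 <- R4 - (-2)*R1:  [  0  -5  13  -9 ]
R3 <- R3 - (3)*R2:  [  0   0   5  -3 ]
R4 <- R4 - (-1)*R2:  [  0   0  10  -6 ]
R4 <- R4 - (2)*R3:  [ 0  0  0  0 ]
Matrix at this point:
[ -2  1   6   3 ]
[  0  5  -3   3 ]
[  0  0   5  -3 ]
[  0  0   0   0 ]
Pivot entry (4,4) in the last row is zero and there are no rows below to swap with -> zero pivot in column 4 (A is singular).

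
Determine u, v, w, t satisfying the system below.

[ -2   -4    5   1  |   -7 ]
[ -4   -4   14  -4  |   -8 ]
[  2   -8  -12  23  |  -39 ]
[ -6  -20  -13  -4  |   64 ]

(-1, -1, -2, -3)

Forward elimination on [A|b]:
R2 <- R2 - (2)*R1:  [  0   4   4  -6   6 ]
R3 <- R3 - (-1)*R1:  [   0  -12   -7   24  -46 ]
R4 <- R4 - (3)*R1:  [   0   -8  -28   -7   85 ]
R3 <- R3 - (-3)*R2:  [   0    0    5    6  -28 ]
R4 <- R4 - (-2)*R2:  [   0    0  -20  -19   97 ]
R4 <- R4 - (-4)*R3:  [   0    0    0    5  -15 ]
Row echelon form:
[ -2  -4  5   1  |   -7 ]
[  0   4  4  -6  |    6 ]
[  0   0  5   6  |  -28 ]
[  0   0  0   5  |  -15 ]
Back-substitution:
t = (-15) / 5 = -3
w = (-28 - (6)*(-3)) / 5 = -2
v = (6 - (4)*(-2) - (-6)*(-3)) / 4 = -1
u = (-7 - (-4)*(-1) - (5)*(-2) - (1)*(-3)) / -2 = -1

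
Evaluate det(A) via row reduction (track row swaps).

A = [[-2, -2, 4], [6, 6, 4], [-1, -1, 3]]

Forward elimination:
R2 <- R2 - (-3)*R1:  [  0   0  16 ]
R3 <- R3 - (1/2)*R1:  [ 0  0  1 ]
R3 <- R3 - (1/16)*R2:  [ 0  0  0 ]
Upper-triangular form:
[ -2  -2   4 ]
[  0   0  16 ]
[  0   0   0 ]
det(A) = (-1)^0 * (-2) * (0) * (0) = 0  (0 row swaps -> sign +1)

det(A) = 0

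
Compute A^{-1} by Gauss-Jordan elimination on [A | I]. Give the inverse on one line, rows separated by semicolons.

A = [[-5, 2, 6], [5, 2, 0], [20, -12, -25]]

inverse = [1/2 11/50 3/25; -5/4 -1/20 -3/10; 1 1/5 1/5]

Gauss-Jordan on [A | I]:
R1 <- (1/-5)*R1:  [    1  -2/5  -6/5  |  -1/5     0     0 ]
R2 <- R2 - (5)*R1:  [ 0  4  6  |  1  1  0 ]
R3 <- R3 - (20)*R1:  [  0  -4  -1  |   4   0   1 ]
R2 <- (1/4)*R2:  [   0    1  3/2  |  1/4  1/4    0 ]
R1 <- R1 - (-2/5)*R2:  [     1      0   -3/5  |  -1/10   1/10      0 ]
R3 <- R3 - (-4)*R2:  [ 0  0  5  |  5  1  1 ]
R3 <- (1/5)*R3:  [   0    0    1  |    1  1/5  1/5 ]
R1 <- R1 - (-3/5)*R3:  [     1      0      0  |    1/2  11/50   3/25 ]
R2 <- R2 - (3/2)*R3:  [     0      1      0  |   -5/4  -1/20  -3/10 ]
Right block of [I | A^{-1}] is the inverse:
[  1/2  11/50   3/25 ]
[ -5/4  -1/20  -3/10 ]
[    1    1/5    1/5 ]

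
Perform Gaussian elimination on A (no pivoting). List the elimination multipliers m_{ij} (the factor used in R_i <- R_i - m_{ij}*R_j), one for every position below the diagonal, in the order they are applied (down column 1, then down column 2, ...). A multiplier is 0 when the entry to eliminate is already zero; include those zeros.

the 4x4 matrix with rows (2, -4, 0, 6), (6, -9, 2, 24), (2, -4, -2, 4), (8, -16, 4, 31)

multipliers: 3, 1, 4, 0, 0, -2

Forward elimination:
R2 <- R2 - (3)*R1:  [ 0  3  2  6 ]
R3 <- R3 - (1)*R1:  [  0   0  -2  -2 ]
R4 <- R4 - (4)*R1:  [ 0  0  4  7 ]
R3: entry in column 2 is already 0 -> m_{32} = 0 (no row operation needed)
R4: entry in column 2 is already 0 -> m_{42} = 0 (no row operation needed)
R4 <- R4 - (-2)*R3:  [ 0  0  0  3 ]
Multipliers (in order of application): m_{21} = 3, m_{31} = 1, m_{41} = 4, m_{32} = 0, m_{42} = 0, m_{43} = -2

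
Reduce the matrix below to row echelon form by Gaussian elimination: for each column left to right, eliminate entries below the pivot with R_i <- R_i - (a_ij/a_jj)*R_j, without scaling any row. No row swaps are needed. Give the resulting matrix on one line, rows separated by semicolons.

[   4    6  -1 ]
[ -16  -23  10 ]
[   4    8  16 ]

REF = [4 6 -1; 0 1 6; 0 0 5]

Forward elimination:
R2 <- R2 - (-4)*R1:  [ 0  1  6 ]
R3 <- R3 - (1)*R1:  [  0   2  17 ]
R3 <- R3 - (2)*R2:  [ 0  0  5 ]
Row echelon form:
[ 4  6  -1 ]
[ 0  1   6 ]
[ 0  0   5 ]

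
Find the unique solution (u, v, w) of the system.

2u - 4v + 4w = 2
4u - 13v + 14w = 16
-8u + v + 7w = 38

Forward elimination on [A|b]:
R2 <- R2 - (2)*R1:  [  0  -5   6  12 ]
R3 <- R3 - (-4)*R1:  [   0  -15   23   46 ]
R3 <- R3 - (3)*R2:  [  0   0   5  10 ]
Row echelon form:
[ 2  -4  4  |   2 ]
[ 0  -5  6  |  12 ]
[ 0   0  5  |  10 ]
Back-substitution:
w = (10) / 5 = 2
v = (12 - (6)*(2)) / -5 = 0
u = (2 - (-4)*(0) - (4)*(2)) / 2 = -3

(-3, 0, 2)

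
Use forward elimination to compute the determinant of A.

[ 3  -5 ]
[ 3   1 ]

Forward elimination:
R2 <- R2 - (1)*R1:  [ 0  6 ]
Upper-triangular form:
[ 3  -5 ]
[ 0   6 ]
det(A) = (-1)^0 * (3) * (6) = 18  (0 row swaps -> sign +1)

det(A) = 18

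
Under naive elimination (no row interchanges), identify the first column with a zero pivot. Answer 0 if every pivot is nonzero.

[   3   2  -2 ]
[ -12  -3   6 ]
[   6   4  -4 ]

Naive forward elimination:
R2 <- R2 - (-4)*R1:  [  0   5  -2 ]
R3 <- R3 - (2)*R1:  [ 0  0  0 ]
Matrix at this point:
[ 3  2  -2 ]
[ 0  5  -2 ]
[ 0  0   0 ]
Pivot entry (3,3) in the last row is zero and there are no rows below to swap with -> zero pivot in column 3 (A is singular).

first zero-pivot column = 3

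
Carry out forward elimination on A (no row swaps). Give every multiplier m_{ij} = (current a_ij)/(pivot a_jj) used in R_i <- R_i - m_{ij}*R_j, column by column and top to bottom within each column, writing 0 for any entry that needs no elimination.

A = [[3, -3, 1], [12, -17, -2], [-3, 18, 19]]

Forward elimination:
R2 <- R2 - (4)*R1:  [  0  -5  -6 ]
R3 <- R3 - (-1)*R1:  [  0  15  20 ]
R3 <- R3 - (-3)*R2:  [ 0  0  2 ]
Multipliers (in order of application): m_{21} = 4, m_{31} = -1, m_{32} = -3

multipliers: 4, -1, -3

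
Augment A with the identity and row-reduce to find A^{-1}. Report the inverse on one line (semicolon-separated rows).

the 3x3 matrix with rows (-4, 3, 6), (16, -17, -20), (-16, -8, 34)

Gauss-Jordan on [A | I]:
R1 <- (1/-4)*R1:  [    1  -3/4  -3/2  |  -1/4     0     0 ]
R2 <- R2 - (16)*R1:  [  0  -5   4  |   4   1   0 ]
R3 <- R3 - (-16)*R1:  [   0  -20   10  |   -4    0    1 ]
R2 <- (1/-5)*R2:  [    0     1  -4/5  |  -4/5  -1/5     0 ]
R1 <- R1 - (-3/4)*R2:  [      1       0  -21/10  |  -17/20   -3/20       0 ]
R3 <- R3 - (-20)*R2:  [   0    0   -6  |  -20   -4    1 ]
R3 <- (1/-6)*R3:  [    0     0     1  |  10/3   2/3  -1/6 ]
R1 <- R1 - (-21/10)*R3:  [      1       0       0  |  123/20     5/4   -7/20 ]
R2 <- R2 - (-4/5)*R3:  [     0      1      0  |  28/15    1/3  -2/15 ]
Right block of [I | A^{-1}] is the inverse:
[ 123/20  5/4  -7/20 ]
[  28/15  1/3  -2/15 ]
[   10/3  2/3   -1/6 ]

inverse = [123/20 5/4 -7/20; 28/15 1/3 -2/15; 10/3 2/3 -1/6]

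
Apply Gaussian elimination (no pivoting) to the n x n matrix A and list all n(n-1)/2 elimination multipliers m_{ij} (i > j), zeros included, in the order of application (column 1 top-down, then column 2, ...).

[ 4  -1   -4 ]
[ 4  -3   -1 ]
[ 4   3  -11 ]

Forward elimination:
R2 <- R2 - (1)*R1:  [  0  -2   3 ]
R3 <- R3 - (1)*R1:  [  0   4  -7 ]
R3 <- R3 - (-2)*R2:  [  0   0  -1 ]
Multipliers (in order of application): m_{21} = 1, m_{31} = 1, m_{32} = -2

multipliers: 1, 1, -2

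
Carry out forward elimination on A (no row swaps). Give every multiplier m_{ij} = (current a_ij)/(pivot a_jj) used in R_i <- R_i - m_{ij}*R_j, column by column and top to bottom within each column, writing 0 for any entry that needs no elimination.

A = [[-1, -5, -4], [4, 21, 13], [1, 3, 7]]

multipliers: -4, -1, -2

Forward elimination:
R2 <- R2 - (-4)*R1:  [  0   1  -3 ]
R3 <- R3 - (-1)*R1:  [  0  -2   3 ]
R3 <- R3 - (-2)*R2:  [  0   0  -3 ]
Multipliers (in order of application): m_{21} = -4, m_{31} = -1, m_{32} = -2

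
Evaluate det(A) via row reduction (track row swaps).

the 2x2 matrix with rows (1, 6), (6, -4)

Forward elimination:
R2 <- R2 - (6)*R1:  [   0  -40 ]
Upper-triangular form:
[ 1    6 ]
[ 0  -40 ]
det(A) = (-1)^0 * (1) * (-40) = -40  (0 row swaps -> sign +1)

det(A) = -40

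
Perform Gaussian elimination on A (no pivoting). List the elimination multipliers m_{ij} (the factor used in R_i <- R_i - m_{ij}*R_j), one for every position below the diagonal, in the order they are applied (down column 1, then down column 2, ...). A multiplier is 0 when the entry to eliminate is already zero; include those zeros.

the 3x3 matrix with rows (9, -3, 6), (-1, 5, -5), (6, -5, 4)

Forward elimination:
R2 <- R2 - (-1/9)*R1:  [     0   14/3  -13/3 ]
R3 <- R3 - (2/3)*R1:  [  0  -3   0 ]
R3 <- R3 - (-9/14)*R2:  [      0       0  -39/14 ]
Multipliers (in order of application): m_{21} = -1/9, m_{31} = 2/3, m_{32} = -9/14

multipliers: -1/9, 2/3, -9/14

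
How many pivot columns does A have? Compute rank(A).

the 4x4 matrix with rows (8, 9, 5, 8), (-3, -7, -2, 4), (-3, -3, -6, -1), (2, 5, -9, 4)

Row reduction:
R2 <- R2 - (-3/8)*R1:  [     0  -29/8   -1/8      7 ]
R3 <- R3 - (-3/8)*R1:  [     0    3/8  -33/8      2 ]
R4 <- R4 - (1/4)*R1:  [     0   11/4  -41/4      2 ]
R3 <- R3 - (-3/29)*R2:  [       0        0  -120/29    79/29 ]
R4 <- R4 - (-22/29)*R2:  [       0        0  -300/29   212/29 ]
R4 <- R4 - (5/2)*R3:  [   0    0    0  1/2 ]
Row echelon form:
[ 8      9        5      8 ]
[ 0  -29/8     -1/8      7 ]
[ 0      0  -120/29  79/29 ]
[ 0      0        0    1/2 ]
Nonzero rows / pivot columns: 4

rank(A) = 4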